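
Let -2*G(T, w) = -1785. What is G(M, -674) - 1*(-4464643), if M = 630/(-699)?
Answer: 8931071/2 ≈ 4.4655e+6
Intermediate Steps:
M = -210/233 (M = 630*(-1/699) = -210/233 ≈ -0.90129)
G(T, w) = 1785/2 (G(T, w) = -½*(-1785) = 1785/2)
G(M, -674) - 1*(-4464643) = 1785/2 - 1*(-4464643) = 1785/2 + 4464643 = 8931071/2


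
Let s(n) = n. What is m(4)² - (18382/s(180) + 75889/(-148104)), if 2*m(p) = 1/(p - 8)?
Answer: -54714569/538560 ≈ -101.59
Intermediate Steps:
m(p) = 1/(2*(-8 + p)) (m(p) = 1/(2*(p - 8)) = 1/(2*(-8 + p)))
m(4)² - (18382/s(180) + 75889/(-148104)) = (1/(2*(-8 + 4)))² - (18382/180 + 75889/(-148104)) = ((½)/(-4))² - (18382*(1/180) + 75889*(-1/148104)) = ((½)*(-¼))² - (9191/90 - 6899/13464) = (-⅛)² - 1*6840373/67320 = 1/64 - 6840373/67320 = -54714569/538560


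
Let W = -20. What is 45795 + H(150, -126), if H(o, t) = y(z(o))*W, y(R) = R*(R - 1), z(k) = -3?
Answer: 45555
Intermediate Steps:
y(R) = R*(-1 + R)
H(o, t) = -240 (H(o, t) = -3*(-1 - 3)*(-20) = -3*(-4)*(-20) = 12*(-20) = -240)
45795 + H(150, -126) = 45795 - 240 = 45555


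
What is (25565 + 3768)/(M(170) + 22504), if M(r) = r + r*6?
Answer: 29333/23694 ≈ 1.2380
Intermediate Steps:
M(r) = 7*r (M(r) = r + 6*r = 7*r)
(25565 + 3768)/(M(170) + 22504) = (25565 + 3768)/(7*170 + 22504) = 29333/(1190 + 22504) = 29333/23694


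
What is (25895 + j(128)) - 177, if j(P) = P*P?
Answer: 42102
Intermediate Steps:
j(P) = P²
(25895 + j(128)) - 177 = (25895 + 128²) - 177 = (25895 + 16384) - 177 = 42279 - 177 = 42102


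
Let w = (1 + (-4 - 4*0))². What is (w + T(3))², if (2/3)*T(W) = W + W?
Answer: 324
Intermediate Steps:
T(W) = 3*W (T(W) = 3*(W + W)/2 = 3*(2*W)/2 = 3*W)
w = 9 (w = (1 + (-4 + 0))² = (1 - 4)² = (-3)² = 9)
(w + T(3))² = (9 + 3*3)² = (9 + 9)² = 18² = 324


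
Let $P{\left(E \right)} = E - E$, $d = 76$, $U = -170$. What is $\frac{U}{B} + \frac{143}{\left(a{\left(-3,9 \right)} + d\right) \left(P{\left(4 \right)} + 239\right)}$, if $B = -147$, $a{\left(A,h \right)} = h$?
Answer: $\frac{3474571}{2986305} \approx 1.1635$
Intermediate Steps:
$P{\left(E \right)} = 0$
$\frac{U}{B} + \frac{143}{\left(a{\left(-3,9 \right)} + d\right) \left(P{\left(4 \right)} + 239\right)} = - \frac{170}{-147} + \frac{143}{\left(9 + 76\right) \left(0 + 239\right)} = \left(-170\right) \left(- \frac{1}{147}\right) + \frac{143}{85 \cdot 239} = \frac{170}{147} + \frac{143}{20315} = \frac{3474571}{2986305}$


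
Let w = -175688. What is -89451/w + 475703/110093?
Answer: 93423237607/19342018984 ≈ 4.8301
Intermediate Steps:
-89451/w + 475703/110093 = -89451/(-175688) + 475703/110093 = -89451*(-1/175688) + 475703*(1/110093) = 89451/175688 + 475703/110093 = 93423237607/19342018984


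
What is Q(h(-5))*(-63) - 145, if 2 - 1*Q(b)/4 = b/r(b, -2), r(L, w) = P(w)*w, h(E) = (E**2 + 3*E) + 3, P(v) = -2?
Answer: 170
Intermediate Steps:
h(E) = 3 + E**2 + 3*E
r(L, w) = -2*w
Q(b) = 8 - b (Q(b) = 8 - 4*b/((-2*(-2))) = 8 - 4*b/4 = 8 - b)
Q(h(-5))*(-63) - 145 = (8 - (3 + (-5)**2 + 3*(-5)))*(-63) - 145 = (8 - (3 + 25 - 15))*(-63) - 145 = (8 - 1*13)*(-63) - 145 = (8 - 13)*(-63) - 145 = -5*(-63) - 145 = 315 - 145 = 170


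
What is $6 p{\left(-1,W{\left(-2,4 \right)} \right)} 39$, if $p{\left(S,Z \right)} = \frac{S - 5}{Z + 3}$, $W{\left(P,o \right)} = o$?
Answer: $- \frac{1404}{7} \approx -200.57$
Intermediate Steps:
$p{\left(S,Z \right)} = \frac{-5 + S}{3 + Z}$
$6 p{\left(-1,W{\left(-2,4 \right)} \right)} 39 = 6 \frac{-5 - 1}{3 + 4} \cdot 39 = 6 \cdot \frac{1}{7} \left(-6\right) 39 = 6 \left(- \frac{6}{7}\right) 39 = \left(- \frac{36}{7}\right) 39 = - \frac{1404}{7}$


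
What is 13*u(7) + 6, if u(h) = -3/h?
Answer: 3/7 ≈ 0.42857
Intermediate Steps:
13*u(7) + 6 = 13*(-3/7) + 6 = -39/7 + 6 = 3/7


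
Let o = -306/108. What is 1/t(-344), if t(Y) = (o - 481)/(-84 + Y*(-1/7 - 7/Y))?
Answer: 1758/20321 ≈ 0.086511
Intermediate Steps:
o = -17/6 (o = -306*1/108 = -17/6 ≈ -2.8333)
t(Y) = -2903/(6*(-84 + Y*(-⅐ - 7/Y))) (t(Y) = (-17/6 - 481)/(-84 + Y*(-1/7 - 7/Y)) = -2903/(6*(-84 + Y*(-1*⅐ - 7/Y))) = -2903/(6*(-84 + Y*(-⅐ - 7/Y))))
1/t(-344) = 1/(20321/(6*(637 - 344))) = 1/((20321/6)/293) = 1/((20321/6)*(1/293)) = 1/(20321/1758) = 1758/20321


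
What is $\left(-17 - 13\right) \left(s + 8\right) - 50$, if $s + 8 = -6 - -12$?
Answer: $-230$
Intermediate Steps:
$s = -2$ ($s = -8 - -6 = -8 + \left(-6 + 12\right) = -8 + 6 = -2$)
$\left(-17 - 13\right) \left(s + 8\right) - 50 = \left(-17 - 13\right) \left(-2 + 8\right) - 50 = \left(-30\right) 6 - 50 = -180 - 50 = -230$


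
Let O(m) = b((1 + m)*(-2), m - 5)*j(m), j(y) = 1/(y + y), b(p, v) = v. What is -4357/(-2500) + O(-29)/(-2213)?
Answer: 279576689/160442500 ≈ 1.7425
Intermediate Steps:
j(y) = 1/(2*y)
O(m) = (-5 + m)/(2*m) (O(m) = (m - 5)*(1/(2*m)) = (-5 + m)*(1/(2*m)) = (-5 + m)/(2*m))
-4357/(-2500) + O(-29)/(-2213) = -4357/(-2500) + ((½)*(-5 - 29)/(-29))/(-2213) = -4357*(-1/2500) + ((½)*(-1/29)*(-34))*(-1/2213) = 4357/2500 + (17/29)*(-1/2213) = 4357/2500 - 17/64177 = 279576689/160442500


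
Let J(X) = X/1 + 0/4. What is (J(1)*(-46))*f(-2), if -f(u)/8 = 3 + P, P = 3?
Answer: 2208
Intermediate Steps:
f(u) = -48 (f(u) = -8*(3 + 3) = -8*6 = -48)
J(X) = X (J(X) = X*1 + 0*(¼) = X + 0 = X)
(J(1)*(-46))*f(-2) = (1*(-46))*(-48) = -46*(-48) = 2208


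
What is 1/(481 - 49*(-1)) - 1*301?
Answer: -159529/530 ≈ -301.00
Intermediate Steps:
1/(481 - 49*(-1)) - 1*301 = 1/(481 + 49) - 301 = 1/530 - 301 = -159529/530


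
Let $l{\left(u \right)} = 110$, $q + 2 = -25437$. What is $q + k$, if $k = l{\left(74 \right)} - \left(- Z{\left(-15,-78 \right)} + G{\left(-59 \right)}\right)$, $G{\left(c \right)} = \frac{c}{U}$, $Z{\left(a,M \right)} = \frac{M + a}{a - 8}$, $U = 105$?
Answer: $- \frac{61158413}{2415} \approx -25324.0$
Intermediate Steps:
$q = -25439$ ($q = -2 - 25437 = -25439$)
$Z{\left(a,M \right)} = \frac{M + a}{-8 + a}$
$G{\left(c \right)} = \frac{c}{105}$
$k = \frac{276772}{2415}$ ($k = 110 - \left(- \frac{59}{105} - \frac{-78 - 15}{-8 - 15}\right) = 110 - \left(- \frac{59}{105} - \frac{1}{-23} \left(-93\right)\right) = 110 + \left(\left(- \frac{1}{23}\right) \left(-93\right) + \frac{59}{105}\right) = 110 + \left(\frac{93}{23} + \frac{59}{105}\right) = 110 + \frac{11122}{2415} = \frac{276772}{2415} \approx 114.61$)
$q + k = -25439 + \frac{276772}{2415} = - \frac{61158413}{2415}$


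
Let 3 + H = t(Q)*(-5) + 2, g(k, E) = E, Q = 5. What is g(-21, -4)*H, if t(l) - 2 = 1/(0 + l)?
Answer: 48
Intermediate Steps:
t(l) = 2 + 1/l (t(l) = 2 + 1/(0 + l) = 2 + 1/l)
H = -12 (H = -3 + ((2 + 1/5)*(-5) + 2) = -3 + ((2 + ⅕)*(-5) + 2) = -3 + ((11/5)*(-5) + 2) = -3 + (-11 + 2) = -3 - 9 = -12)
g(-21, -4)*H = -4*(-12) = 48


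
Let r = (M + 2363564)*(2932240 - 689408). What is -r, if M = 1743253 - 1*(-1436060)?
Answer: -12431741907664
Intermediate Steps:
M = 3179313 (M = 1743253 + 1436060 = 3179313)
r = 12431741907664 (r = (3179313 + 2363564)*(2932240 - 689408) = 5542877*2242832 = 12431741907664)
-r = -1*12431741907664 = -12431741907664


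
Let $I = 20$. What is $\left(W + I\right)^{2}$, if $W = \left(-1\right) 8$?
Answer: $144$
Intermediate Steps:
$W = -8$
$\left(W + I\right)^{2} = \left(-8 + 20\right)^{2} = 12^{2} = 144$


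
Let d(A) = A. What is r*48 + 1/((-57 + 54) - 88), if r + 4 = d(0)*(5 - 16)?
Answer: -17473/91 ≈ -192.01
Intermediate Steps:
r = -4 (r = -4 + 0*(5 - 16) = -4 + 0*(-11) = -4 + 0 = -4)
r*48 + 1/((-57 + 54) - 88) = -4*48 + 1/((-57 + 54) - 88) = -192 + 1/(-3 - 88) = -192 + 1/(-91) = -192 - 1/91 = -17473/91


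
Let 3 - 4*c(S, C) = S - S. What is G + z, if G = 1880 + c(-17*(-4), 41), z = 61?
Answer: 7767/4 ≈ 1941.8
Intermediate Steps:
c(S, C) = ¾ (c(S, C) = ¾ - (S - S)/4 = ¾ - ¼*0 = ¾ + 0 = ¾)
G = 7523/4 (G = 1880 + ¾ = 7523/4 ≈ 1880.8)
G + z = 7523/4 + 61 = 7767/4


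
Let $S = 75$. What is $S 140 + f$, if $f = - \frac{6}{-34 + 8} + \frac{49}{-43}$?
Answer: $\frac{5868992}{559} \approx 10499.0$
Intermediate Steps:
$f = - \frac{508}{559}$ ($f = - \frac{6}{-26} + 49 \left(- \frac{1}{43}\right) = \left(-6\right) \left(- \frac{1}{26}\right) - \frac{49}{43} = \frac{3}{13} - \frac{49}{43} = - \frac{508}{559} \approx -0.90877$)
$S 140 + f = 75 \cdot 140 - \frac{508}{559} = 10500 - \frac{508}{559} = \frac{5868992}{559}$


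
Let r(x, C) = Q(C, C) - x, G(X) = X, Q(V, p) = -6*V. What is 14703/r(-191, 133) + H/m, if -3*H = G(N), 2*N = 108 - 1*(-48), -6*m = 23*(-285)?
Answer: -32157619/1326295 ≈ -24.246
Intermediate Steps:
m = 2185/2 (m = -23*(-285)/6 = -⅙*(-6555) = 2185/2 ≈ 1092.5)
N = 78 (N = (108 - 1*(-48))/2 = (108 + 48)/2 = (½)*156 = 78)
r(x, C) = -x - 6*C (r(x, C) = -6*C - x = -x - 6*C)
H = -26 (H = -⅓*78 = -26)
14703/r(-191, 133) + H/m = 14703/(-1*(-191) - 6*133) - 26/2185/2 = 14703/(191 - 798) - 26*2/2185 = 14703/(-607) - 52/2185 = 14703*(-1/607) - 52/2185 = -14703/607 - 52/2185 = -32157619/1326295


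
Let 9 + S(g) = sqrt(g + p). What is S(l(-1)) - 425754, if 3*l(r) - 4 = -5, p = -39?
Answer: -425763 + I*sqrt(354)/3 ≈ -4.2576e+5 + 6.2716*I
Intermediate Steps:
l(r) = -1/3 (l(r) = 4/3 + (1/3)*(-5) = 4/3 - 5/3 = -1/3)
S(g) = -9 + sqrt(-39 + g) (S(g) = -9 + sqrt(g - 39) = -9 + sqrt(-39 + g))
S(l(-1)) - 425754 = (-9 + sqrt(-39 - 1/3)) - 425754 = (-9 + sqrt(-118/3)) - 425754 = (-9 + I*sqrt(354)/3) - 425754 = -425763 + I*sqrt(354)/3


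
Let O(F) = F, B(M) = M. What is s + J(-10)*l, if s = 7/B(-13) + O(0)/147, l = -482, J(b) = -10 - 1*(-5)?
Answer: 31323/13 ≈ 2409.5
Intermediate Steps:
J(b) = -5 (J(b) = -10 + 5 = -5)
s = -7/13 (s = 7/(-13) + 0/147 = 7*(-1/13) + 0*(1/147) = -7/13 + 0 = -7/13 ≈ -0.53846)
s + J(-10)*l = -7/13 - 5*(-482) = -7/13 + 2410 = 31323/13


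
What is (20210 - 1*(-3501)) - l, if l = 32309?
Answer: -8598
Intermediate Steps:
(20210 - 1*(-3501)) - l = (20210 - 1*(-3501)) - 1*32309 = (20210 + 3501) - 32309 = 23711 - 32309 = -8598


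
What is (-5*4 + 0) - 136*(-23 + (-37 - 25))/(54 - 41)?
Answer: 11300/13 ≈ 869.23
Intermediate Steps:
(-5*4 + 0) - 136*(-23 + (-37 - 25))/(54 - 41) = (-20 + 0) - 136*(-23 - 62)/13 = -20 - (-11560)/13 = -20 - 136*(-85/13) = -20 + 11560/13 = 11300/13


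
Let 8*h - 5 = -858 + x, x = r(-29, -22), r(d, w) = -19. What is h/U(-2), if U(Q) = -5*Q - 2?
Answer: -109/8 ≈ -13.625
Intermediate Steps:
U(Q) = -2 - 5*Q
x = -19
h = -109 (h = 5/8 + (-858 - 19)/8 = 5/8 + (⅛)*(-877) = 5/8 - 877/8 = -109)
h/U(-2) = -109/(-2 - 5*(-2)) = -109/(-2 + 10) = -109/8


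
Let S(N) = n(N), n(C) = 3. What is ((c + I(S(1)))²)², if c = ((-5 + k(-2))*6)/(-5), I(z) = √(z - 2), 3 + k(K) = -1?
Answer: 12117361/625 ≈ 19388.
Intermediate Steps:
k(K) = -4 (k(K) = -3 - 1 = -4)
S(N) = 3
I(z) = √(-2 + z)
c = 54/5 (c = ((-5 - 4)*6)/(-5) = -9*6*(-⅕) = -54*(-⅕) = 54/5 ≈ 10.800)
((c + I(S(1)))²)² = ((54/5 + √(-2 + 3))²)² = ((54/5 + √1)²)² = ((54/5 + 1)²)² = ((59/5)²)² = (3481/25)² = 12117361/625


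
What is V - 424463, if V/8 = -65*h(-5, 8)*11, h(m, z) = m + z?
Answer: -441623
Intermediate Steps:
V = -17160 (V = 8*(-65*(-5 + 8)*11) = 8*(-65*3*11) = 8*(-195*11) = 8*(-2145) = -17160)
V - 424463 = -17160 - 424463 = -441623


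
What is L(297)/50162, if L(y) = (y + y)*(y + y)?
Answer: 176418/25081 ≈ 7.0339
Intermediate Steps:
L(y) = 4*y² (L(y) = (2*y)*(2*y) = 4*y²)
L(297)/50162 = (4*297²)/50162 = (4*88209)*(1/50162) = 352836*(1/50162) = 176418/25081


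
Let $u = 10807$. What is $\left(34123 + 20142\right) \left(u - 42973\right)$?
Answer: $-1745487990$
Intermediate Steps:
$\left(34123 + 20142\right) \left(u - 42973\right) = \left(34123 + 20142\right) \left(10807 - 42973\right) = 54265 \left(-32166\right) = -1745487990$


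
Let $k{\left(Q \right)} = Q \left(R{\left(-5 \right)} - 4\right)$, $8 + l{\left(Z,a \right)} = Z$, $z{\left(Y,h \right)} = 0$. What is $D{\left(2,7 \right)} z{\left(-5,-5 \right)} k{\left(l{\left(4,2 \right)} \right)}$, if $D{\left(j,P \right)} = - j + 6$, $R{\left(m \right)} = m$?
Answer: $0$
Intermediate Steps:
$l{\left(Z,a \right)} = -8 + Z$
$k{\left(Q \right)} = - 9 Q$ ($k{\left(Q \right)} = Q \left(-5 - 4\right) = Q \left(-9\right) = - 9 Q$)
$D{\left(j,P \right)} = 6 - j$
$D{\left(2,7 \right)} z{\left(-5,-5 \right)} k{\left(l{\left(4,2 \right)} \right)} = \left(6 - 2\right) 0 \left(- 9 \left(-8 + 4\right)\right) = \left(6 - 2\right) 0 \left(\left(-9\right) \left(-4\right)\right) = 4 \cdot 0 \cdot 36 = 0 \cdot 36 = 0$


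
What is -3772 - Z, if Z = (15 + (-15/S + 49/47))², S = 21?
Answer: -433716901/108241 ≈ -4007.0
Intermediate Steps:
Z = 25431849/108241 (Z = (15 + (-15/21 + 49/47))² = (15 + (-15*1/21 + 49*(1/47)))² = (15 + (-5/7 + 49/47))² = (15 + 108/329)² = (5043/329)² = 25431849/108241 ≈ 234.96)
-3772 - Z = -3772 - 1*25431849/108241 = -3772 - 25431849/108241 = -433716901/108241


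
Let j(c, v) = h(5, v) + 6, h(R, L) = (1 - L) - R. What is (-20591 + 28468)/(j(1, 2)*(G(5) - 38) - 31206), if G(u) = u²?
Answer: -7877/31206 ≈ -0.25242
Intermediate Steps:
h(R, L) = 1 - L - R
j(c, v) = 2 - v (j(c, v) = (1 - v - 1*5) + 6 = (1 - v - 5) + 6 = (-4 - v) + 6 = 2 - v)
(-20591 + 28468)/(j(1, 2)*(G(5) - 38) - 31206) = (-20591 + 28468)/((2 - 1*2)*(5² - 38) - 31206) = 7877/((2 - 2)*(25 - 38) - 31206) = 7877/(0*(-13) - 31206) = 7877/(0 - 31206) = 7877/(-31206) = 7877*(-1/31206) = -7877/31206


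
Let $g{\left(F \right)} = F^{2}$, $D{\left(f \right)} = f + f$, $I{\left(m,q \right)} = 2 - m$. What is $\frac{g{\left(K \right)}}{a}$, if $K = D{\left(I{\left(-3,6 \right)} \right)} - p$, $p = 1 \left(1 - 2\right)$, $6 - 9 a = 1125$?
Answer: $- \frac{363}{373} \approx -0.97319$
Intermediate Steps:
$D{\left(f \right)} = 2 f$
$a = - \frac{373}{3}$ ($a = \frac{2}{3} - 125 = - \frac{373}{3} \approx -124.33$)
$p = -1$ ($p = 1 \left(-1\right) = -1$)
$K = 11$ ($K = 2 \left(2 - -3\right) - -1 = 2 \left(2 + 3\right) + 1 = 2 \cdot 5 + 1 = 10 + 1 = 11$)
$\frac{g{\left(K \right)}}{a} = \frac{11^{2}}{- \frac{373}{3}} = 121 \left(- \frac{3}{373}\right) = - \frac{363}{373}$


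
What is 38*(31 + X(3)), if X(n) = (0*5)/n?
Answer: 1178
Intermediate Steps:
X(n) = 0 (X(n) = 0/n = 0)
38*(31 + X(3)) = 38*(31 + 0) = 38*31 = 1178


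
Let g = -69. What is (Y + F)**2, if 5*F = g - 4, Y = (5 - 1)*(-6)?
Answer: 37249/25 ≈ 1490.0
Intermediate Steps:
Y = -24 (Y = 4*(-6) = -24)
F = -73/5 (F = (-69 - 4)/5 = (1/5)*(-73) = -73/5 ≈ -14.600)
(Y + F)**2 = (-24 - 73/5)**2 = (-193/5)**2 = 37249/25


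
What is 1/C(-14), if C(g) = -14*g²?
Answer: -1/2744 ≈ -0.00036443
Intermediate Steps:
1/C(-14) = 1/(-14*(-14)²) = 1/(-14*196) = 1/(-2744) = -1/2744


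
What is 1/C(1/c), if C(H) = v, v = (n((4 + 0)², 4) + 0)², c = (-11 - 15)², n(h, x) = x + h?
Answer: 1/400 ≈ 0.0025000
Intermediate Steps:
n(h, x) = h + x
c = 676 (c = (-26)² = 676)
v = 400 (v = (((4 + 0)² + 4) + 0)² = ((4² + 4) + 0)² = ((16 + 4) + 0)² = (20 + 0)² = 20² = 400)
C(H) = 400
1/C(1/c) = 1/400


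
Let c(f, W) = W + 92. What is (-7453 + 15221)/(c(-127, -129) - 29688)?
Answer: -7768/29725 ≈ -0.26133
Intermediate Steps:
c(f, W) = 92 + W
(-7453 + 15221)/(c(-127, -129) - 29688) = (-7453 + 15221)/((92 - 129) - 29688) = 7768/(-37 - 29688) = 7768/(-29725) = 7768*(-1/29725) = -7768/29725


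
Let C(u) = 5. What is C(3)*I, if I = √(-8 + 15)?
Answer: 5*√7 ≈ 13.229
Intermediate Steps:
I = √7 ≈ 2.6458
C(3)*I = 5*√7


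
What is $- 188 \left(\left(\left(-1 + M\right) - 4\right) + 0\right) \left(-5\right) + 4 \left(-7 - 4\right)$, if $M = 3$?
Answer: $-1924$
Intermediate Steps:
$- 188 \left(\left(\left(-1 + M\right) - 4\right) + 0\right) \left(-5\right) + 4 \left(-7 - 4\right) = - 188 \left(\left(\left(-1 + 3\right) - 4\right) + 0\right) \left(-5\right) + 4 \left(-7 - 4\right) = - 188 \left(\left(2 - 4\right) + 0\right) \left(-5\right) + 4 \left(-11\right) = - 188 \left(-2 + 0\right) \left(-5\right) - 44 = - 188 \left(\left(-2\right) \left(-5\right)\right) - 44 = \left(-188\right) 10 - 44 = -1880 - 44 = -1924$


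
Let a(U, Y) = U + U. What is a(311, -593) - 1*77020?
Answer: -76398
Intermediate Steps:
a(U, Y) = 2*U
a(311, -593) - 1*77020 = 2*311 - 1*77020 = 622 - 77020 = -76398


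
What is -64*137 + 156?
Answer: -8612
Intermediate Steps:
-64*137 + 156 = -8768 + 156 = -8612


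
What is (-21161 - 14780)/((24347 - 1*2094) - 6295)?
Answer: -35941/15958 ≈ -2.2522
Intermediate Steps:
(-21161 - 14780)/((24347 - 1*2094) - 6295) = -35941/((24347 - 2094) - 6295) = -35941/(22253 - 6295) = -35941/15958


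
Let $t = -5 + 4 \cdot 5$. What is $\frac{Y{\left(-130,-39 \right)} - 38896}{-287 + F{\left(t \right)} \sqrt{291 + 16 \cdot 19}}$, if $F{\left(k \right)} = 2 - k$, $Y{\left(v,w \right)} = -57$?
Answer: $- \frac{1597073}{2598} + \frac{506389 \sqrt{595}}{18186} \approx 64.481$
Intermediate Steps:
$t = 15$ ($t = -5 + 20 = 15$)
$\frac{Y{\left(-130,-39 \right)} - 38896}{-287 + F{\left(t \right)} \sqrt{291 + 16 \cdot 19}} = \frac{-57 - 38896}{-287 + \left(2 - 15\right) \sqrt{291 + 16 \cdot 19}} = - \frac{38953}{-287 + \left(2 - 15\right) \sqrt{291 + 304}} = - \frac{38953}{-287 - 13 \sqrt{595}}$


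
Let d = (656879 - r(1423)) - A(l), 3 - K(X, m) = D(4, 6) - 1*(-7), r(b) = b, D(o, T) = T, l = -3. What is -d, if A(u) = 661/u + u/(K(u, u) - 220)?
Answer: -452416661/690 ≈ -6.5568e+5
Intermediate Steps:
K(X, m) = -10 (K(X, m) = 3 - (6 - 1*(-7)) = 3 - (6 + 7) = 3 - 1*13 = 3 - 13 = -10)
A(u) = 661/u - u/230 (A(u) = 661/u + u/(-10 - 220) = 661/u + u/(-230) = 661/u + u*(-1/230) = 661/u - u/230)
d = 452416661/690 (d = (656879 - 1*1423) - (661/(-3) - 1/230*(-3)) = (656879 - 1423) - (661*(-⅓) + 3/230) = 655456 - (-661/3 + 3/230) = 655456 - 1*(-152021/690) = 655456 + 152021/690 = 452416661/690 ≈ 6.5568e+5)
-d = -1*452416661/690 = -452416661/690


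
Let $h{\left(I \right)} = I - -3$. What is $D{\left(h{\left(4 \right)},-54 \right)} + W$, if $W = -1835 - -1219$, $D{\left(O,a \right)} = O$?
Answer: $-609$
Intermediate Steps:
$h{\left(I \right)} = 3 + I$ ($h{\left(I \right)} = I + 3 = 3 + I$)
$W = -616$ ($W = -1835 + 1219 = -616$)
$D{\left(h{\left(4 \right)},-54 \right)} + W = \left(3 + 4\right) - 616 = 7 - 616 = -609$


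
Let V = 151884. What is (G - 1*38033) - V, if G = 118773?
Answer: -71144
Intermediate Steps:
(G - 1*38033) - V = (118773 - 1*38033) - 1*151884 = (118773 - 38033) - 151884 = 80740 - 151884 = -71144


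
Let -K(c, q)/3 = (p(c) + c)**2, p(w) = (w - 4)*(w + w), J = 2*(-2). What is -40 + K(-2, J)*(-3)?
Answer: 4316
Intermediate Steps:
J = -4
p(w) = 2*w*(-4 + w) (p(w) = (-4 + w)*(2*w) = 2*w*(-4 + w))
K(c, q) = -3*(c + 2*c*(-4 + c))**2 (K(c, q) = -3*(2*c*(-4 + c) + c)**2 = -3*(c + 2*c*(-4 + c))**2)
-40 + K(-2, J)*(-3) = -40 - 3*(-2)**2*(-7 + 2*(-2))**2*(-3) = -40 - 3*4*(-7 - 4)**2*(-3) = -40 - 3*4*(-11)**2*(-3) = -40 - 3*4*121*(-3) = -40 - 1452*(-3) = -40 + 4356 = 4316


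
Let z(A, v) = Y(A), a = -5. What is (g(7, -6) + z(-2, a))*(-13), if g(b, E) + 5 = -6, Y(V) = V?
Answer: 169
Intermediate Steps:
g(b, E) = -11 (g(b, E) = -5 - 6 = -11)
z(A, v) = A
(g(7, -6) + z(-2, a))*(-13) = (-11 - 2)*(-13) = -13*(-13) = 169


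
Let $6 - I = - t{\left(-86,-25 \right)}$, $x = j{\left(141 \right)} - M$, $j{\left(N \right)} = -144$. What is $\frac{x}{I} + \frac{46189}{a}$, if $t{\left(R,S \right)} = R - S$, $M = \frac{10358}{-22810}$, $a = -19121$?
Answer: $\frac{211869826}{1090375025} \approx 0.19431$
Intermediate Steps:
$M = - \frac{5179}{11405}$ ($M = 10358 \left(- \frac{1}{22810}\right) = - \frac{5179}{11405} \approx -0.4541$)
$x = - \frac{1637141}{11405}$ ($x = -144 - - \frac{5179}{11405} = -144 + \frac{5179}{11405} = - \frac{1637141}{11405} \approx -143.55$)
$I = -55$ ($I = 6 - - (-86 - -25) = 6 - - (-86 + 25) = 6 - \left(-1\right) \left(-61\right) = 6 - 61 = -55$)
$\frac{x}{I} + \frac{46189}{a} = - \frac{1637141}{11405 \left(-55\right)} + \frac{46189}{-19121} = \left(- \frac{1637141}{11405}\right) \left(- \frac{1}{55}\right) + 46189 \left(- \frac{1}{19121}\right) = \frac{148831}{57025} - \frac{46189}{19121} = \frac{211869826}{1090375025}$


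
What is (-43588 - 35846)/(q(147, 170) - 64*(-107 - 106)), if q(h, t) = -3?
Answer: -26478/4543 ≈ -5.8283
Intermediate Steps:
(-43588 - 35846)/(q(147, 170) - 64*(-107 - 106)) = (-43588 - 35846)/(-3 - 64*(-107 - 106)) = -79434/(-3 - 64*(-213)) = -79434/(-3 + 13632) = -79434/13629 = -79434*1/13629 = -26478/4543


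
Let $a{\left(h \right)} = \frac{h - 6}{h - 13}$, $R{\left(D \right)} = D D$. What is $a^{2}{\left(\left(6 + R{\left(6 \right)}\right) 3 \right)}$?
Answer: $\frac{14400}{12769} \approx 1.1277$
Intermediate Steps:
$R{\left(D \right)} = D^{2}$
$a{\left(h \right)} = \frac{-6 + h}{-13 + h}$
$a^{2}{\left(\left(6 + R{\left(6 \right)}\right) 3 \right)} = \left(\frac{-6 + \left(6 + 6^{2}\right) 3}{-13 + \left(6 + 6^{2}\right) 3}\right)^{2} = \left(\frac{-6 + \left(6 + 36\right) 3}{-13 + \left(6 + 36\right) 3}\right)^{2} = \left(\frac{-6 + 42 \cdot 3}{-13 + 42 \cdot 3}\right)^{2} = \left(\frac{-6 + 126}{-13 + 126}\right)^{2} = \left(\frac{1}{113} \cdot 120\right)^{2} = \left(\frac{120}{113}\right)^{2} = \frac{14400}{12769}$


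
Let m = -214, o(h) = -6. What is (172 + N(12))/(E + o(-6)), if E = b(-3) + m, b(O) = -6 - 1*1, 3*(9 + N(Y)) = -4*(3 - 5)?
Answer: -497/681 ≈ -0.72981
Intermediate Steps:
N(Y) = -19/3 (N(Y) = -9 + (-4*(3 - 5))/3 = -9 + (-4*(-2))/3 = -9 + (1/3)*8 = -9 + 8/3 = -19/3)
b(O) = -7 (b(O) = -6 - 1 = -7)
E = -221 (E = -7 - 214 = -221)
(172 + N(12))/(E + o(-6)) = (172 - 19/3)/(-221 - 6) = (497/3)/(-227) = (497/3)*(-1/227) = -497/681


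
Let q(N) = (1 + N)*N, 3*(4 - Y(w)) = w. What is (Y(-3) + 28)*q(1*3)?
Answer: 396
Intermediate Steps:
Y(w) = 4 - w/3
q(N) = N*(1 + N)
(Y(-3) + 28)*q(1*3) = ((4 - ⅓*(-3)) + 28)*((1*3)*(1 + 1*3)) = ((4 + 1) + 28)*(3*(1 + 3)) = (5 + 28)*(3*4) = 33*12 = 396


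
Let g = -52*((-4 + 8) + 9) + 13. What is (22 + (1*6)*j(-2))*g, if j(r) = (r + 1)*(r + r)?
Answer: -30498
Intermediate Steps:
j(r) = 2*r*(1 + r) (j(r) = (1 + r)*(2*r) = 2*r*(1 + r))
g = -663 (g = -52*(4 + 9) + 13 = -52*13 + 13 = -676 + 13 = -663)
(22 + (1*6)*j(-2))*g = (22 + (1*6)*(2*(-2)*(1 - 2)))*(-663) = (22 + 6*(2*(-2)*(-1)))*(-663) = (22 + 6*4)*(-663) = (22 + 24)*(-663) = 46*(-663) = -30498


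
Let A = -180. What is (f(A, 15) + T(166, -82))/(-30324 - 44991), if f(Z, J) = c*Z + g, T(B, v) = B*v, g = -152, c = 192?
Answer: 16108/25105 ≈ 0.64163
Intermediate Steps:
f(Z, J) = -152 + 192*Z (f(Z, J) = 192*Z - 152 = -152 + 192*Z)
(f(A, 15) + T(166, -82))/(-30324 - 44991) = ((-152 + 192*(-180)) + 166*(-82))/(-30324 - 44991) = ((-152 - 34560) - 13612)/(-75315) = (-34712 - 13612)*(-1/75315) = -48324*(-1/75315) = 16108/25105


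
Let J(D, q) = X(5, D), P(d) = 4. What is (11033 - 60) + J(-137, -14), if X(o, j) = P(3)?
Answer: 10977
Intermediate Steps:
X(o, j) = 4
J(D, q) = 4
(11033 - 60) + J(-137, -14) = (11033 - 60) + 4 = 10973 + 4 = 10977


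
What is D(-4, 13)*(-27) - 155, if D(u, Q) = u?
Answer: -47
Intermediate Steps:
D(-4, 13)*(-27) - 155 = -4*(-27) - 155 = 108 - 155 = -47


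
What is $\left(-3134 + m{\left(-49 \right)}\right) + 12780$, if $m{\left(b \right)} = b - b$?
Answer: $9646$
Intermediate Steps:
$m{\left(b \right)} = 0$
$\left(-3134 + m{\left(-49 \right)}\right) + 12780 = \left(-3134 + 0\right) + 12780 = -3134 + 12780 = 9646$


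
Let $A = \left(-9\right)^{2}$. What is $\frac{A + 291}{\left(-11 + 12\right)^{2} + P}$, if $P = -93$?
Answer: $- \frac{93}{23} \approx -4.0435$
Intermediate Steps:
$A = 81$
$\frac{A + 291}{\left(-11 + 12\right)^{2} + P} = \frac{81 + 291}{\left(-11 + 12\right)^{2} - 93} = \frac{372}{1^{2} - 93} = \frac{372}{1 - 93} = \frac{372}{-92} = 372 \left(- \frac{1}{92}\right) = - \frac{93}{23}$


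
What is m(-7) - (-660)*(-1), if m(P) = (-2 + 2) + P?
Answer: -667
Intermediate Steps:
m(P) = P (m(P) = 0 + P = P)
m(-7) - (-660)*(-1) = -7 - (-660)*(-1) = -7 - 110*6 = -7 - 660 = -667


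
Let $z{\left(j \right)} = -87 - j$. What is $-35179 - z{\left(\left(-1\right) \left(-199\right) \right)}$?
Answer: $-34893$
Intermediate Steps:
$-35179 - z{\left(\left(-1\right) \left(-199\right) \right)} = -35179 - \left(-87 - \left(-1\right) \left(-199\right)\right) = -35179 - \left(-87 - 199\right) = -35179 - -286 = -35179 + 286 = -34893$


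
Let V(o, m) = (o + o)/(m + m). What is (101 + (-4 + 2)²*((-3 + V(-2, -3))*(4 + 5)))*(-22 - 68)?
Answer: -1530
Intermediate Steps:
V(o, m) = o/m (V(o, m) = (2*o)/((2*m)) = (2*o)*(1/(2*m)) = o/m)
(101 + (-4 + 2)²*((-3 + V(-2, -3))*(4 + 5)))*(-22 - 68) = (101 + (-4 + 2)²*((-3 - 2/(-3))*(4 + 5)))*(-22 - 68) = (101 + (-2)²*((-3 - 2*(-⅓))*9))*(-90) = (101 + 4*((-3 + ⅔)*9))*(-90) = (101 + 4*(-7/3*9))*(-90) = (101 + 4*(-21))*(-90) = (101 - 84)*(-90) = 17*(-90) = -1530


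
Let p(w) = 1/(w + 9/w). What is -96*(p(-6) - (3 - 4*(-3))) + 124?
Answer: 7884/5 ≈ 1576.8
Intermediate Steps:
-96*(p(-6) - (3 - 4*(-3))) + 124 = -96*(-6/(9 + (-6)²) - (3 - 4*(-3))) + 124 = -96*(-6/(9 + 36) - (3 + 12)) + 124 = -96*(-6/45 - 1*15) + 124 = -96*(-6*1/45 - 15) + 124 = -96*(-2/15 - 15) + 124 = -96*(-227/15) + 124 = 7264/5 + 124 = 7884/5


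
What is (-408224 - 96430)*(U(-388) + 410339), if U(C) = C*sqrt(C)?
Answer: -207079217706 + 391611504*I*sqrt(97) ≈ -2.0708e+11 + 3.8569e+9*I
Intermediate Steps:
U(C) = C**(3/2)
(-408224 - 96430)*(U(-388) + 410339) = (-408224 - 96430)*((-388)**(3/2) + 410339) = -504654*(-776*I*sqrt(97) + 410339) = -504654*(410339 - 776*I*sqrt(97)) = -207079217706 + 391611504*I*sqrt(97)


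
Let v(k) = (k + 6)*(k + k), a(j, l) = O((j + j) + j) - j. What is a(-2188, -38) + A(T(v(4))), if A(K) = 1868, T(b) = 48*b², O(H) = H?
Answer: -2508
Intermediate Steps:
a(j, l) = 2*j (a(j, l) = ((j + j) + j) - j = (2*j + j) - j = 3*j - j = 2*j)
v(k) = 2*k*(6 + k) (v(k) = (6 + k)*(2*k) = 2*k*(6 + k))
a(-2188, -38) + A(T(v(4))) = 2*(-2188) + 1868 = -4376 + 1868 = -2508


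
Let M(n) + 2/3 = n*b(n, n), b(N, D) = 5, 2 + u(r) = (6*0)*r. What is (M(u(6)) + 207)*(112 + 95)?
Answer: 40641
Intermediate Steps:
u(r) = -2 (u(r) = -2 + (6*0)*r = -2 + 0*r = -2 + 0 = -2)
M(n) = -2/3 + 5*n (M(n) = -2/3 + n*5 = -2/3 + 5*n)
(M(u(6)) + 207)*(112 + 95) = ((-2/3 + 5*(-2)) + 207)*(112 + 95) = ((-2/3 - 10) + 207)*207 = (-32/3 + 207)*207 = (589/3)*207 = 40641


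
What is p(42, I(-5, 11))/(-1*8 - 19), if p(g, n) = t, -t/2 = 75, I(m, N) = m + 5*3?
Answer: 50/9 ≈ 5.5556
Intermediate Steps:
I(m, N) = 15 + m (I(m, N) = m + 15 = 15 + m)
t = -150 (t = -2*75 = -150)
p(g, n) = -150
p(42, I(-5, 11))/(-1*8 - 19) = -150/(-1*8 - 19) = -150/(-8 - 19) = -150/(-27) = -150*(-1/27) = 50/9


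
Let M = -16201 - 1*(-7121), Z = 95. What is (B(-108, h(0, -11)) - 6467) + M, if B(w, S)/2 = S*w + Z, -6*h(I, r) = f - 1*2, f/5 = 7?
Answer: -14169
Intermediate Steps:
f = 35 (f = 5*7 = 35)
M = -9080 (M = -16201 + 7121 = -9080)
h(I, r) = -11/2 (h(I, r) = -(35 - 1*2)/6 = -(35 - 2)/6 = -1/6*33 = -11/2)
B(w, S) = 190 + 2*S*w (B(w, S) = 2*(S*w + 95) = 2*(95 + S*w) = 190 + 2*S*w)
(B(-108, h(0, -11)) - 6467) + M = ((190 + 2*(-11/2)*(-108)) - 6467) - 9080 = ((190 + 1188) - 6467) - 9080 = (1378 - 6467) - 9080 = -5089 - 9080 = -14169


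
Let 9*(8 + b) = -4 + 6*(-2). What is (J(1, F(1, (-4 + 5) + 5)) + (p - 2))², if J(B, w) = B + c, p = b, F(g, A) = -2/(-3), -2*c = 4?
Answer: 13225/81 ≈ 163.27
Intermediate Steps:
c = -2 (c = -½*4 = -2)
F(g, A) = ⅔ (F(g, A) = -2*(-⅓) = ⅔)
b = -88/9 (b = -8 + (-4 + 6*(-2))/9 = -8 + (-4 - 12)/9 = -8 + (⅑)*(-16) = -8 - 16/9 = -88/9 ≈ -9.7778)
p = -88/9 ≈ -9.7778
J(B, w) = -2 + B (J(B, w) = B - 2 = -2 + B)
(J(1, F(1, (-4 + 5) + 5)) + (p - 2))² = ((-2 + 1) + (-88/9 - 2))² = (-1 - 106/9)² = (-115/9)² = 13225/81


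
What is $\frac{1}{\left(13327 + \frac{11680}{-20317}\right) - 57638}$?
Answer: $- \frac{20317}{900278267} \approx -2.2567 \cdot 10^{-5}$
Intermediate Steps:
$\frac{1}{\left(13327 + \frac{11680}{-20317}\right) - 57638} = \frac{1}{\left(13327 + 11680 \left(- \frac{1}{20317}\right)\right) - 57638} = \frac{1}{\left(13327 - \frac{11680}{20317}\right) - 57638} = \frac{1}{\frac{270752979}{20317} - 57638} = \frac{1}{- \frac{900278267}{20317}} = - \frac{20317}{900278267}$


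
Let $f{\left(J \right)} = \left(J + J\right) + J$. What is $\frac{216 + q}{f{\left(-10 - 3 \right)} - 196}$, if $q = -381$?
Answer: $\frac{33}{47} \approx 0.70213$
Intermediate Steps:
$f{\left(J \right)} = 3 J$ ($f{\left(J \right)} = 2 J + J = 3 J$)
$\frac{216 + q}{f{\left(-10 - 3 \right)} - 196} = \frac{216 - 381}{3 \left(-10 - 3\right) - 196} = - \frac{165}{3 \left(-10 - 3\right) - 196} = - \frac{165}{3 \left(-13\right) - 196} = - \frac{165}{-39 - 196} = - \frac{165}{-235} = \left(-165\right) \left(- \frac{1}{235}\right) = \frac{33}{47}$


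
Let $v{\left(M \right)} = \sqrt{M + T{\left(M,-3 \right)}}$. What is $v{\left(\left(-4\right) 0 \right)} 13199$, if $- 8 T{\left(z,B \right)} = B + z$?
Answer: $\frac{13199 \sqrt{6}}{4} \approx 8082.7$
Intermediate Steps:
$T{\left(z,B \right)} = - \frac{B}{8} - \frac{z}{8}$ ($T{\left(z,B \right)} = - \frac{B + z}{8} = - \frac{B}{8} - \frac{z}{8}$)
$v{\left(M \right)} = \sqrt{\frac{3}{8} + \frac{7 M}{8}}$ ($v{\left(M \right)} = \sqrt{M - \left(- \frac{3}{8} + \frac{M}{8}\right)} = \sqrt{\frac{3}{8} + \frac{7 M}{8}}$)
$v{\left(\left(-4\right) 0 \right)} 13199 = \frac{\sqrt{6 + 14 \left(\left(-4\right) 0\right)}}{4} \cdot 13199 = \frac{\sqrt{6 + 14 \cdot 0}}{4} \cdot 13199 = \frac{\sqrt{6 + 0}}{4} \cdot 13199 = \frac{\sqrt{6}}{4} \cdot 13199 = \frac{13199 \sqrt{6}}{4}$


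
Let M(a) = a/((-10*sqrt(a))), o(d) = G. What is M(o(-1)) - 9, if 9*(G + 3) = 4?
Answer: -9 - I*sqrt(23)/30 ≈ -9.0 - 0.15986*I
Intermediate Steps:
G = -23/9 (G = -3 + (1/9)*4 = -3 + 4/9 = -23/9 ≈ -2.5556)
o(d) = -23/9
M(a) = -sqrt(a)/10 (M(a) = a*(-1/(10*sqrt(a))) = -sqrt(a)/10)
M(o(-1)) - 9 = -I*sqrt(23)/30 - 9 = -9 - I*sqrt(23)/30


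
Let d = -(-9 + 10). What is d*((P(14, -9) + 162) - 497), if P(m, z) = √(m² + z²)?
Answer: 335 - √277 ≈ 318.36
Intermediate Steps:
d = -1 (d = -1*1 = -1)
d*((P(14, -9) + 162) - 497) = -((√(14² + (-9)²) + 162) - 497) = -((√(196 + 81) + 162) - 497) = -((√277 + 162) - 497) = -((162 + √277) - 497) = -(-335 + √277) = 335 - √277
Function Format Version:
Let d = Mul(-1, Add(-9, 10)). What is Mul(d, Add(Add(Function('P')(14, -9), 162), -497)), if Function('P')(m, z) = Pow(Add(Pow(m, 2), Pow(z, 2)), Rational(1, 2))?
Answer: Add(335, Mul(-1, Pow(277, Rational(1, 2)))) ≈ 318.36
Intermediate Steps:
d = -1 (d = Mul(-1, 1) = -1)
Mul(d, Add(Add(Function('P')(14, -9), 162), -497)) = Mul(-1, Add(Add(Pow(Add(Pow(14, 2), Pow(-9, 2)), Rational(1, 2)), 162), -497)) = Mul(-1, Add(Add(Pow(Add(196, 81), Rational(1, 2)), 162), -497)) = Mul(-1, Add(Add(Pow(277, Rational(1, 2)), 162), -497)) = Mul(-1, Add(Add(162, Pow(277, Rational(1, 2))), -497)) = Mul(-1, Add(-335, Pow(277, Rational(1, 2)))) = Add(335, Mul(-1, Pow(277, Rational(1, 2))))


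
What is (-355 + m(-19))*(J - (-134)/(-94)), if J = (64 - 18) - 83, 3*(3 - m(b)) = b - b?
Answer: 635712/47 ≈ 13526.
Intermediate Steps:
m(b) = 3 (m(b) = 3 - (b - b)/3 = 3 - ⅓*0 = 3 + 0 = 3)
J = -37 (J = 46 - 83 = -37)
(-355 + m(-19))*(J - (-134)/(-94)) = (-355 + 3)*(-37 - (-134)/(-94)) = -352*(-37 - (-134)*(-1)/94) = -352*(-37 - 1*67/47) = -352*(-37 - 67/47) = -352*(-1806/47) = 635712/47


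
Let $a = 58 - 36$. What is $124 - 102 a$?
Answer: $-2120$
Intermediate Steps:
$a = 22$
$124 - 102 a = 124 - 2244 = -2120$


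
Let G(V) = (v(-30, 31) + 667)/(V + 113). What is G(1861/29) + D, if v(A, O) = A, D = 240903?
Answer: 176825441/734 ≈ 2.4091e+5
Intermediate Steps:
G(V) = 637/(113 + V) (G(V) = (-30 + 667)/(V + 113) = 637/(113 + V))
G(1861/29) + D = 637/(113 + 1861/29) + 240903 = 637/(5138/29) + 240903 = 637*(29/5138) + 240903 = 2639/734 + 240903 = 176825441/734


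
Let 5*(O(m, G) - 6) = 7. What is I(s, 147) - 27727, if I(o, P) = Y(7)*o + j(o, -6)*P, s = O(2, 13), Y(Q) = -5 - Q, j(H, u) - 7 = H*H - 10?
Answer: -505177/25 ≈ -20207.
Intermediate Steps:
O(m, G) = 37/5 (O(m, G) = 6 + (⅕)*7 = 6 + 7/5 = 37/5)
j(H, u) = -3 + H² (j(H, u) = 7 + (H*H - 10) = 7 + (H² - 10) = 7 + (-10 + H²) = -3 + H²)
s = 37/5 ≈ 7.4000
I(o, P) = -12*o + P*(-3 + o²) (I(o, P) = (-5 - 1*7)*o + (-3 + o²)*P = (-5 - 7)*o + P*(-3 + o²) = -12*o + P*(-3 + o²))
I(s, 147) - 27727 = (-12*37/5 + 147*(-3 + (37/5)²)) - 27727 = (-444/5 + 147*(-3 + 1369/25)) - 27727 = (-444/5 + 147*(1294/25)) - 27727 = (-444/5 + 190218/25) - 27727 = 187998/25 - 27727 = -505177/25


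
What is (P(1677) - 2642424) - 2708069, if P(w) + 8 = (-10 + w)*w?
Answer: -2554942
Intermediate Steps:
P(w) = -8 + w*(-10 + w) (P(w) = -8 + (-10 + w)*w = -8 + w*(-10 + w))
(P(1677) - 2642424) - 2708069 = ((-8 + 1677² - 10*1677) - 2642424) - 2708069 = ((-8 + 2812329 - 16770) - 2642424) - 2708069 = (2795551 - 2642424) - 2708069 = 153127 - 2708069 = -2554942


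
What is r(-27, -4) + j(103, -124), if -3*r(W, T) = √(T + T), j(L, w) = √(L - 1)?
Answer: √102 - 2*I*√2/3 ≈ 10.1 - 0.94281*I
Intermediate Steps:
j(L, w) = √(-1 + L)
r(W, T) = -√2*√T/3 (r(W, T) = -√(T + T)/3 = -√2*√T/3)
r(-27, -4) + j(103, -124) = -√2*√(-4)/3 + √(-1 + 103) = -√2*2*I/3 + √102 = -2*I*√2/3 + √102 = √102 - 2*I*√2/3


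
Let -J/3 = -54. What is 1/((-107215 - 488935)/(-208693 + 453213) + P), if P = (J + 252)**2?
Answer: 24452/4190915377 ≈ 5.8345e-6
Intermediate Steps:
J = 162 (J = -3*(-54) = 162)
P = 171396 (P = (162 + 252)**2 = 414**2 = 171396)
1/((-107215 - 488935)/(-208693 + 453213) + P) = 1/((-107215 - 488935)/(-208693 + 453213) + 171396) = 1/(-596150/244520 + 171396) = 1/(-596150*1/244520 + 171396) = 1/(-59615/24452 + 171396) = 1/(4190915377/24452) = 24452/4190915377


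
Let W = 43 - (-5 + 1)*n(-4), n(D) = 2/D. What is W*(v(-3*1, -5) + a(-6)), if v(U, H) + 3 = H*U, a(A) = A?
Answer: 246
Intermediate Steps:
v(U, H) = -3 + H*U
W = 41 (W = 43 - (-5 + 1)*2/(-4) = 43 - (-4)*2*(-¼) = 43 - (-4)*(-1)/2 = 43 - 1*2 = 43 - 2 = 41)
W*(v(-3*1, -5) + a(-6)) = 41*((-3 - (-15)) - 6) = 41*((-3 - 5*(-3)) - 6) = 41*((-3 + 15) - 6) = 41*(12 - 6) = 41*6 = 246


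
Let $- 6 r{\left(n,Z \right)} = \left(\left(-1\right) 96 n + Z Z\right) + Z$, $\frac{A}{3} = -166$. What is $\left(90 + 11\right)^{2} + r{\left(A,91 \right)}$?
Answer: $\frac{2513}{3} \approx 837.67$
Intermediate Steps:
$A = -498$ ($A = 3 \left(-166\right) = -498$)
$r{\left(n,Z \right)} = 16 n - \frac{Z}{6} - \frac{Z^{2}}{6}$ ($r{\left(n,Z \right)} = - \frac{\left(\left(-1\right) 96 n + Z Z\right) + Z}{6} = - \frac{\left(- 96 n + Z^{2}\right) + Z}{6} = - \frac{\left(Z^{2} - 96 n\right) + Z}{6} = - \frac{Z + Z^{2} - 96 n}{6} = 16 n - \frac{Z}{6} - \frac{Z^{2}}{6}$)
$\left(90 + 11\right)^{2} + r{\left(A,91 \right)} = \left(90 + 11\right)^{2} - \left(\frac{47899}{6} + \frac{8281}{6}\right) = 101^{2} - \frac{28090}{3} = 10201 - \frac{28090}{3} = \frac{2513}{3}$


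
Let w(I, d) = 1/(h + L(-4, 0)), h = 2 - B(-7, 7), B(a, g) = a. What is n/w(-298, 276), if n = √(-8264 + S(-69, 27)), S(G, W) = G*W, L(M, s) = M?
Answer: 5*I*√10127 ≈ 503.17*I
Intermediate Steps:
h = 9 (h = 2 - 1*(-7) = 2 + 7 = 9)
n = I*√10127 (n = √(-8264 - 69*27) = √(-8264 - 1863) = √(-10127) = I*√10127 ≈ 100.63*I)
w(I, d) = ⅕ (w(I, d) = 1/(9 - 4) = 1/5 = ⅕)
n/w(-298, 276) = (I*√10127)/(⅕) = (I*√10127)*5 = 5*I*√10127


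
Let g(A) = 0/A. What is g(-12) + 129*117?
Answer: 15093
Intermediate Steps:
g(A) = 0
g(-12) + 129*117 = 0 + 129*117 = 0 + 15093 = 15093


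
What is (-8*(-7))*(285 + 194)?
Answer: 26824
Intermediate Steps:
(-8*(-7))*(285 + 194) = 56*479 = 26824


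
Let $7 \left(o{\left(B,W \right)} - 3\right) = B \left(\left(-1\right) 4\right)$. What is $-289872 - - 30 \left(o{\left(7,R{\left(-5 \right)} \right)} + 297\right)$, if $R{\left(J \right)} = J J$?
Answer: $-280992$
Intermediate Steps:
$R{\left(J \right)} = J^{2}$
$o{\left(B,W \right)} = 3 - \frac{4 B}{7}$ ($o{\left(B,W \right)} = 3 + \frac{B \left(\left(-1\right) 4\right)}{7} = 3 + \frac{B \left(-4\right)}{7} = 3 + \frac{\left(-4\right) B}{7} = 3 - \frac{4 B}{7}$)
$-289872 - - 30 \left(o{\left(7,R{\left(-5 \right)} \right)} + 297\right) = -289872 - - 30 \left(\left(3 - 4\right) + 297\right) = -289872 - - 30 \left(-1 + 297\right) = -289872 - \left(-30\right) 296 = -289872 - -8880 = -289872 + 8880 = -280992$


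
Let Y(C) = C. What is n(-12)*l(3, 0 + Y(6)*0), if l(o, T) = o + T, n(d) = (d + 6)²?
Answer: 108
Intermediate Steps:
n(d) = (6 + d)²
l(o, T) = T + o
n(-12)*l(3, 0 + Y(6)*0) = (6 - 12)²*((0 + 6*0) + 3) = (-6)²*((0 + 0) + 3) = 36*(0 + 3) = 36*3 = 108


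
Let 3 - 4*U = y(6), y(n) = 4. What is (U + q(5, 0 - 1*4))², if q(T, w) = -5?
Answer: 441/16 ≈ 27.563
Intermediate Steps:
U = -¼ (U = ¾ - ¼*4 = ¾ - 1 = -¼ ≈ -0.25000)
(U + q(5, 0 - 1*4))² = (-¼ - 5)² = (-21/4)² = 441/16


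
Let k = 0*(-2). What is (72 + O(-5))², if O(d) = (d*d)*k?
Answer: 5184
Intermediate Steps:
k = 0
O(d) = 0 (O(d) = (d*d)*0 = d²*0 = 0)
(72 + O(-5))² = (72 + 0)² = 72² = 5184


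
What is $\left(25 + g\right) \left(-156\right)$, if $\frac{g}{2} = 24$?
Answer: $-11388$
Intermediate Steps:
$g = 48$ ($g = 2 \cdot 24 = 48$)
$\left(25 + g\right) \left(-156\right) = \left(25 + 48\right) \left(-156\right) = 73 \left(-156\right) = -11388$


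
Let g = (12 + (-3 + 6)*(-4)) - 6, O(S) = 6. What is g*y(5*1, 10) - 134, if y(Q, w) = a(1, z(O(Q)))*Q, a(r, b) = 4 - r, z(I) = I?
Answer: -224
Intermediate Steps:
g = -6 (g = (12 + 3*(-4)) - 6 = (12 - 12) - 6 = 0 - 6 = -6)
y(Q, w) = 3*Q (y(Q, w) = (4 - 1*1)*Q = (4 - 1)*Q = 3*Q)
g*y(5*1, 10) - 134 = -18*5*1 - 134 = -18*5 - 134 = -6*15 - 134 = -90 - 134 = -224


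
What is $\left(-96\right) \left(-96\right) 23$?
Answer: $211968$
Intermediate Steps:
$\left(-96\right) \left(-96\right) 23 = 9216 \cdot 23 = 211968$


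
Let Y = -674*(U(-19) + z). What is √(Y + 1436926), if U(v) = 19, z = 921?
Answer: √803366 ≈ 896.31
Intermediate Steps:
Y = -633560 (Y = -674*(19 + 921) = -674*940 = -633560)
√(Y + 1436926) = √(-633560 + 1436926) = √803366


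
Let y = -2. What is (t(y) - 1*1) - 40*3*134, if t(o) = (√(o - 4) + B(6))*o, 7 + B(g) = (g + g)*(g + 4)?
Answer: -16307 - 2*I*√6 ≈ -16307.0 - 4.899*I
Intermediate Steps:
B(g) = -7 + 2*g*(4 + g) (B(g) = -7 + (g + g)*(g + 4) = -7 + (2*g)*(4 + g) = -7 + 2*g*(4 + g))
t(o) = o*(113 + √(-4 + o)) (t(o) = (√(o - 4) + (-7 + 2*6² + 8*6))*o = (√(-4 + o) + (-7 + 2*36 + 48))*o = (√(-4 + o) + (-7 + 72 + 48))*o = (√(-4 + o) + 113)*o = (113 + √(-4 + o))*o = o*(113 + √(-4 + o)))
(t(y) - 1*1) - 40*3*134 = (-2*(113 + √(-4 - 2)) - 1*1) - 40*3*134 = (-2*(113 + √(-6)) - 1) - 120*134 = (-2*(113 + I*√6) - 1) - 16080 = ((-226 - 2*I*√6) - 1) - 16080 = (-227 - 2*I*√6) - 16080 = -16307 - 2*I*√6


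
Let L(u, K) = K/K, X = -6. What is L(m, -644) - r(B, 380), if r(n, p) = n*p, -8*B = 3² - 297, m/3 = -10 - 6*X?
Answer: -13679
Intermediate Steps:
m = 78 (m = 3*(-10 - 6*(-6)) = 3*(-10 + 36) = 3*26 = 78)
B = 36 (B = -(3² - 297)/8 = -(9 - 297)/8 = -⅛*(-288) = 36)
L(u, K) = 1
L(m, -644) - r(B, 380) = 1 - 36*380 = 1 - 1*13680 = 1 - 13680 = -13679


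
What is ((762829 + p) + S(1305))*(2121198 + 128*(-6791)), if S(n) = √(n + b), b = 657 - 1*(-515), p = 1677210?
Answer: 3054806826050 + 1251950*√2477 ≈ 3.0549e+12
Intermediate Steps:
b = 1172 (b = 657 + 515 = 1172)
S(n) = √(1172 + n) (S(n) = √(n + 1172) = √(1172 + n))
((762829 + p) + S(1305))*(2121198 + 128*(-6791)) = ((762829 + 1677210) + √(1172 + 1305))*(2121198 + 128*(-6791)) = (2440039 + √2477)*(2121198 - 869248) = (2440039 + √2477)*1251950 = 3054806826050 + 1251950*√2477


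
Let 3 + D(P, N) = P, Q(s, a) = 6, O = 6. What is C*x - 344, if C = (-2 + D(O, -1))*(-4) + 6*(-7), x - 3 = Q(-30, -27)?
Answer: -758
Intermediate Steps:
D(P, N) = -3 + P
x = 9 (x = 3 + 6 = 9)
C = -46 (C = (-2 + (-3 + 6))*(-4) + 6*(-7) = (-2 + 3)*(-4) - 42 = 1*(-4) - 42 = -4 - 42 = -46)
C*x - 344 = -46*9 - 344 = -414 - 344 = -758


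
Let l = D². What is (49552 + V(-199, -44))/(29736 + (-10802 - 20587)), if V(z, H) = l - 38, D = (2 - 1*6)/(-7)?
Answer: -808734/26999 ≈ -29.954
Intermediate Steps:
D = 4/7 (D = (2 - 6)*(-⅐) = -4*(-⅐) = 4/7 ≈ 0.57143)
l = 16/49 (l = (4/7)² = 16/49 ≈ 0.32653)
V(z, H) = -1846/49 (V(z, H) = 16/49 - 38 = -1846/49)
(49552 + V(-199, -44))/(29736 + (-10802 - 20587)) = (49552 - 1846/49)/(29736 + (-10802 - 20587)) = 2426202/(49*(29736 - 31389)) = (2426202/49)/(-1653) = (2426202/49)*(-1/1653) = -808734/26999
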